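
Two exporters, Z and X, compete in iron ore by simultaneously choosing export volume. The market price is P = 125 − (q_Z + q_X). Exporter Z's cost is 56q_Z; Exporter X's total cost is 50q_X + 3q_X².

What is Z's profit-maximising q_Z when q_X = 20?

Exporter Z's profit: π = q_Z(125 − (q_Z + q_X)) − 56q_Z.
∂π/∂q_Z = 69 − 2q_Z − q_X = 0, so q_Z = 34.5 − 0.5q_X.
At q_X = 20: q_Z = 34.5 − 0.5·20 = 24.5.

24.5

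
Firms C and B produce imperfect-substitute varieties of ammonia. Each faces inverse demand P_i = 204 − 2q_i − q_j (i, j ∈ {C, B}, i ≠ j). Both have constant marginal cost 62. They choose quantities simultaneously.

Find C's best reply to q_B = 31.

27.75

Firm C's profit: π = q_C(204 − 2q_C − q_B) − 62q_C.
∂π/∂q_C = 142 − 4q_C − q_B = 0 ⇒ q_C = 35.5 − 0.25q_B.
At q_B = 31: q_C = 35.5 − 0.25·31 = 27.75.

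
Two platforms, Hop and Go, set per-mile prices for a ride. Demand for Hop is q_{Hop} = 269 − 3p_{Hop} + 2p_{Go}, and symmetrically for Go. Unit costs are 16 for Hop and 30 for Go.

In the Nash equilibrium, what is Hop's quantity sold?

Hop's profit: π = (p_{Hop} − 16)(269 − 3p_{Hop} + 2p_{Go}).
∂π/∂p_{Hop} = 317 − 6p_{Hop} + 2p_{Go} = 0 ⇒ p_{Hop} = 317/6 + (1/3)p_{Go}.
Similarly p_{Go} = 359/6 + (1/3)p_{Hop}.
Substituting the second reaction function into the first: p_{Hop} = 317/6 + (1/3)(359/6 + (1/3)p_{Hop}), which gives (8/9)p_{Hop} = 655/9 ⇒ p_{Hop} = 81.875.
Then p_{Go} = 359/6 + (1/3)·81.875 = 87.125.
q_{Hop} = 269 − 3·81.875 + 2·87.125 = 197.625.

197.625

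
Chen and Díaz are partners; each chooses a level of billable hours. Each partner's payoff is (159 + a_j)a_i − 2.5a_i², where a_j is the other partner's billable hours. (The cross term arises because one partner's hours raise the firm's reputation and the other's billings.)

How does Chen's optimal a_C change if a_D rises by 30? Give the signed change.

Chen's payoff is (159 + a_D)a_C − 2.5a_C².
∂π/∂a_C = 159 + a_D − 5a_C = 0, so a_C = 31.8 + 0.2a_D.
The reaction-function slope is 0.2, so a 30-unit rise in a_D moves a_C by 0.2 × 30 = 6. Chen's best response rises — the actions are strategic complements.

6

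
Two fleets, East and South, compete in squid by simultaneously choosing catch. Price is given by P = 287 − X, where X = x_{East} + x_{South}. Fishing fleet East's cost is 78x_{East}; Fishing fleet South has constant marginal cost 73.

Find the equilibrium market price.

146

Fishing fleet East's profit: π = x_{East}(287 − (x_{East} + x_{South})) − 78x_{East}.
∂π/∂x_{East} = 209 − 2x_{East} − x_{South} = 0, so x_{East} = 104.5 − 0.5x_{South}.
By the same steps for South: x_{South} = 107 − 0.5x_{East}.
Plugging x_{South} into East's best response: x_{East} = 104.5 − 0.5(107 − 0.5x_{East}) ⇒ 0.75x_{East} = 51, so x_{East} = 68.
Then x_{South} = 107 − 0.5·68 = 73.
Equilibrium price: P = 287 − 141 = 146.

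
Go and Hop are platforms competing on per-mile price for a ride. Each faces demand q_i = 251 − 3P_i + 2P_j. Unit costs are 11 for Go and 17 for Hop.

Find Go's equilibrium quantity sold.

Go's profit: π = (P_{Go} − 11)(251 − 3P_{Go} + 2P_{Hop}).
∂π/∂P_{Go} = 284 − 6P_{Go} + 2P_{Hop} = 0 ⇒ P_{Go} = 142/3 + (1/3)P_{Hop}.
Similarly P_{Hop} = 151/3 + (1/3)P_{Go}.
Plugging P_{Hop} into Go's best response: P_{Go} = 142/3 + (1/3)(151/3 + (1/3)P_{Go}) ⇒ (8/9)P_{Go} = 577/9, so P_{Go} = 72.125.
Then P_{Hop} = 151/3 + (1/3)·72.125 = 74.375.
q_{Go} = 251 − 3·72.125 + 2·74.375 = 183.375.

183.375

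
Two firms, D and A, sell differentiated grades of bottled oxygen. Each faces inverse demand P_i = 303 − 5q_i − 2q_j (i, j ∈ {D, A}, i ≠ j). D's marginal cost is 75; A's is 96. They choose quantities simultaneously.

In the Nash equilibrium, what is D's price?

172.1875

Firm D's profit: π = q_D(303 − 5q_D − 2q_A) − 75q_D.
∂π/∂q_D = 228 − 10q_D − 2q_A = 0 ⇒ q_D = 22.8 − 0.2q_A.
Similarly q_A = 20.7 − 0.2q_D.
Plugging q_A into D's best response: q_D = 22.8 − 0.2(20.7 − 0.2q_D) ⇒ 0.96q_D = 18.66, so q_D = 19.4375.
Then q_A = 20.7 − 0.2·19.4375 = 16.8125.
P_D = 303 − 5·19.4375 − 2·16.8125 = 172.1875.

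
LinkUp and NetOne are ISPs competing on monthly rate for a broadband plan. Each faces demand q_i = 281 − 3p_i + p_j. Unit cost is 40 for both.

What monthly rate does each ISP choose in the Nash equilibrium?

LinkUp's profit: π = (p_{LinkUp} − 40)(281 − 3p_{LinkUp} + p_{NetOne}).
∂π/∂p_{LinkUp} = 401 − 6p_{LinkUp} + p_{NetOne} = 0 ⇒ p_{LinkUp} = 401/6 + (1/6)p_{NetOne}.
The game is symmetric, so in equilibrium p_{NetOne} = p_{LinkUp}: the reaction function gives (5/6)p_{LinkUp} = 401/6, hence p_{LinkUp} = 80.2.

80.2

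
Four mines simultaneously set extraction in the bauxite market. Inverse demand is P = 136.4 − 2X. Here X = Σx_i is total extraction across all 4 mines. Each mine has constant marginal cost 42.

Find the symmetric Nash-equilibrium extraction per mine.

A representative mine's profit is π_i = x_i(136.4 − 2X) − 42x_i, with X = x_i + Σ_{j≠i} x_j.
First-order condition: 94.4 − 4x_i − 2Σ_{j≠i} x_j = 0.
With identical mines, set every x_j = x: then 94.4 − 4x − 6x = 0, i.e. x = 94.4/10 = 9.44.

9.44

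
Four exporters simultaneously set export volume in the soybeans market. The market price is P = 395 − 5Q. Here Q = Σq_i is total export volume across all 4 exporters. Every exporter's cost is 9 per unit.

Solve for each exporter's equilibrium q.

15.44

A representative exporter's profit is π_i = q_i(395 − 5Q) − 9q_i, with Q = q_i + Σ_{j≠i} q_j.
First-order condition: 386 − 10q_i − 5Σ_{j≠i} q_j = 0.
With identical exporters, set every q_j = q: then 386 − 10q − 15q = 0, i.e. q = 386/25 = 15.44.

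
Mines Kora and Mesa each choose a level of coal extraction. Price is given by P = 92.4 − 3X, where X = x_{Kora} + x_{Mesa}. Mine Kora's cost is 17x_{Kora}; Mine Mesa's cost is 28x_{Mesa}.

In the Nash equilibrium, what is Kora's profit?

276.48

Mine Kora's profit: π = x_{Kora}(92.4 − 3(x_{Kora} + x_{Mesa})) − 17x_{Kora}.
∂π/∂x_{Kora} = 75.4 − 6x_{Kora} − 3x_{Mesa} = 0, so x_{Kora} = 377/30 − 0.5x_{Mesa}.
By the same steps for Mesa: x_{Mesa} = 161/15 − 0.5x_{Kora}.
Substituting the second reaction function into the first: x_{Kora} = 377/30 − 0.5(161/15 − 0.5x_{Kora}), which gives 0.75x_{Kora} = 7.2 ⇒ x_{Kora} = 9.6.
Then x_{Mesa} = 161/15 − 0.5·9.6 = 89/15.
Price P = 92.4 − 3·(233/15) = 45.8.
Kora's profit: (45.8 − 17)·9.6 = 276.48.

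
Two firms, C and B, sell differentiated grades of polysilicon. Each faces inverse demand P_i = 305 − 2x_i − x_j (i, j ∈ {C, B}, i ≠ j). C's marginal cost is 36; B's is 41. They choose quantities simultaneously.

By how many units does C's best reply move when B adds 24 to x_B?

Firm C's profit: π = x_C(305 − 2x_C − x_B) − 36x_C.
∂π/∂x_C = 269 − 4x_C − x_B = 0 ⇒ x_C = 67.25 − 0.25x_B.
The reaction-function slope is −0.25, so a 24-unit rise in x_B moves x_C by −0.25 × 24 = −6. C's best response falls — the actions are strategic substitutes.

-6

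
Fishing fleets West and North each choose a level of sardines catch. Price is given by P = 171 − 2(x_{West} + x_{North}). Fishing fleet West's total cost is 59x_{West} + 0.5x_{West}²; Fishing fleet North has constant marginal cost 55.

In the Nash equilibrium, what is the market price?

99.5

Fishing fleet West's profit: π = x_{West}(171 − 2(x_{West} + x_{North})) − 59x_{West} − 0.5x_{West}².
∂π/∂x_{West} = 112 − 5x_{West} − 2x_{North} = 0, so x_{West} = 22.4 − 0.4x_{North}.
For North: ∂π/∂x_{North} = 116 − 4x_{North} − 2x_{West} = 0 ⇒ x_{North} = 29 − 0.5x_{West}.
Solving the two reaction functions simultaneously: (1 − (−0.4)(−0.5))x_{West} = 22.4 − 0.4·29, so 0.8x_{West} = 10.8 and x_{West} = 13.5.
Then x_{North} = 29 − 0.5·13.5 = 22.25.
Equilibrium price: P = 171 − 2·35.75 = 99.5.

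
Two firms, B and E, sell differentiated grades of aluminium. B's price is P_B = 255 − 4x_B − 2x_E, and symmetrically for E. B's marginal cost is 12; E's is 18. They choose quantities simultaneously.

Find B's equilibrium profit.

2401

Firm B's profit: π = x_B(255 − 4x_B − 2x_E) − 12x_B.
∂π/∂x_B = 243 − 8x_B − 2x_E = 0 ⇒ x_B = 30.375 − 0.25x_E.
Similarly x_E = 29.625 − 0.25x_B.
Plugging x_E into B's best response: x_B = 30.375 − 0.25(29.625 − 0.25x_B) ⇒ 0.9375x_B = 735/32, so x_B = 24.5.
Then x_E = 29.625 − 0.25·24.5 = 23.5.
P_B = 255 − 4·24.5 − 2·23.5 = 110.
Profit = (110 − 12)·24.5 = 2401.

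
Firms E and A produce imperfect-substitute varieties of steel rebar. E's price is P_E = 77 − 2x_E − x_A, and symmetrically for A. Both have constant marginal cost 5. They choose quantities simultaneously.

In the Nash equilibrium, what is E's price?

33.8

Firm E's profit: π = x_E(77 − 2x_E − x_A) − 5x_E.
∂π/∂x_E = 72 − 4x_E − x_A = 0 ⇒ x_E = 18 − 0.25x_A.
By symmetry x_A = x_E; substituting into the reaction function, 1.25x_E = 18 and x_E = 14.4.
P_E = 77 − 2·14.4 − 14.4 = 33.8.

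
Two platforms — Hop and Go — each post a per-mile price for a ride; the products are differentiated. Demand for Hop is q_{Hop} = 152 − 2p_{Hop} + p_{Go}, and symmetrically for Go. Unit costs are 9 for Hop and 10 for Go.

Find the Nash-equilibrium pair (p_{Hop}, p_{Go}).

56.8, 57.2

Hop's profit: π = (p_{Hop} − 9)(152 − 2p_{Hop} + p_{Go}).
∂π/∂p_{Hop} = 170 − 4p_{Hop} + p_{Go} = 0 ⇒ p_{Hop} = 42.5 + 0.25p_{Go}.
Similarly p_{Go} = 43 + 0.25p_{Hop}.
Substituting the second reaction function into the first: p_{Hop} = 42.5 + 0.25(43 + 0.25p_{Hop}), which gives 0.9375p_{Hop} = 53.25 ⇒ p_{Hop} = 56.8.
Then p_{Go} = 43 + 0.25·56.8 = 57.2.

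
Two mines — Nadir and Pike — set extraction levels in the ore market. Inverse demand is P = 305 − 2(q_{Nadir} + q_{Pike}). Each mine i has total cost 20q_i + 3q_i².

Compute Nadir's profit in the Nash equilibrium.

2820.3125

Mine Nadir's profit: π = q_{Nadir}(305 − 2(q_{Nadir} + q_{Pike})) − 20q_{Nadir} − 3q_{Nadir}².
∂π/∂q_{Nadir} = 285 − 10q_{Nadir} − 2q_{Pike} = 0, so q_{Nadir} = 28.5 − 0.2q_{Pike}.
Setting q_{Nadir} = q_{Pike} in the reaction function: q_{Nadir} = 28.5 − 0.2q_{Nadir}, so q_{Nadir} = 28.5 / 1.2 = 23.75.
Price P = 305 − 2·47.5 = 210.
Nadir's profit: (210 − 20)·23.75 − 3(23.75)² = 2820.3125.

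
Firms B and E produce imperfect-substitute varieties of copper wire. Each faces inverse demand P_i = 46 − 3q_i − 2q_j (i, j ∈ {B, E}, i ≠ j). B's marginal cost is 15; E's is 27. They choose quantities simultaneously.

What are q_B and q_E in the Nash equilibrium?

4.625, 1.625

Firm B's profit: π = q_B(46 − 3q_B − 2q_E) − 15q_B.
∂π/∂q_B = 31 − 6q_B − 2q_E = 0 ⇒ q_B = 31/6 − (1/3)q_E.
Similarly q_E = 19/6 − (1/3)q_B.
Substituting the second reaction function into the first: q_B = 31/6 − (1/3)(19/6 − (1/3)q_B), which gives (8/9)q_B = 37/9 ⇒ q_B = 4.625.
Then q_E = 19/6 − (1/3)·4.625 = 1.625.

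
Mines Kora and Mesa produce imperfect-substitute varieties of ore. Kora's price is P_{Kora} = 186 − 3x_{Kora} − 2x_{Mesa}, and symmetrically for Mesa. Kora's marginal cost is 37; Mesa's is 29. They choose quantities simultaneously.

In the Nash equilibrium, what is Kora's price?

Mine Kora's profit: π = x_{Kora}(186 − 3x_{Kora} − 2x_{Mesa}) − 37x_{Kora}.
∂π/∂x_{Kora} = 149 − 6x_{Kora} − 2x_{Mesa} = 0 ⇒ x_{Kora} = 149/6 − (1/3)x_{Mesa}.
Similarly x_{Mesa} = 157/6 − (1/3)x_{Kora}.
Plugging x_{Mesa} into Kora's best response: x_{Kora} = 149/6 − (1/3)(157/6 − (1/3)x_{Kora}) ⇒ (8/9)x_{Kora} = 145/9, so x_{Kora} = 18.125.
Then x_{Mesa} = 157/6 − (1/3)·18.125 = 20.125.
P_{Kora} = 186 − 3·18.125 − 2·20.125 = 91.375.

91.375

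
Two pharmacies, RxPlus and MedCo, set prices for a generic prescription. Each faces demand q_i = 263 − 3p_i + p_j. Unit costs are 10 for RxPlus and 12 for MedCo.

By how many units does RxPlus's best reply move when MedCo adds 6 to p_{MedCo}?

1

RxPlus's profit: π = (p_{RxPlus} − 10)(263 − 3p_{RxPlus} + p_{MedCo}).
∂π/∂p_{RxPlus} = 293 − 6p_{RxPlus} + p_{MedCo} = 0 ⇒ p_{RxPlus} = 293/6 + (1/6)p_{MedCo}.
The reaction-function slope is 1/6, so a 6-unit rise in p_{MedCo} moves p_{RxPlus} by 1/6 × 6 = 1. RxPlus's best response rises — the actions are strategic complements.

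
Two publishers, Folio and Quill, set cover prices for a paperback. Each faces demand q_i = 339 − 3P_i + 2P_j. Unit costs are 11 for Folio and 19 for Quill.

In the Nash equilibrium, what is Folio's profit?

20916.75

Folio's profit: π = (P_{Folio} − 11)(339 − 3P_{Folio} + 2P_{Quill}).
∂π/∂P_{Folio} = 372 − 6P_{Folio} + 2P_{Quill} = 0 ⇒ P_{Folio} = 62 + (1/3)P_{Quill}.
Similarly P_{Quill} = 66 + (1/3)P_{Folio}.
Substituting the second reaction function into the first: P_{Folio} = 62 + (1/3)(66 + (1/3)P_{Folio}), which gives (8/9)P_{Folio} = 84 ⇒ P_{Folio} = 94.5.
Then P_{Quill} = 66 + (1/3)·94.5 = 97.5.
q_{Folio} = 339 − 3·94.5 + 2·97.5 = 250.5.
Profit = (94.5 − 11)·250.5 = 20916.75.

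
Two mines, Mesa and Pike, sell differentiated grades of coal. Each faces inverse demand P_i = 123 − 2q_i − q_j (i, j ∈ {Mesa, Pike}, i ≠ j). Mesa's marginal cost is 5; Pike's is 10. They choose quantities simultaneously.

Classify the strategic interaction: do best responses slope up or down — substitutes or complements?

Mine Mesa's profit: π = q_{Mesa}(123 − 2q_{Mesa} − q_{Pike}) − 5q_{Mesa}.
∂π/∂q_{Mesa} = 118 − 4q_{Mesa} − q_{Pike} = 0 ⇒ q_{Mesa} = 29.5 − 0.25q_{Pike}.
The best-response slope dq_{Mesa}/dq_{Pike} = −0.25 < 0: the reaction function is downward-sloping, so the choices are strategic substitutes.

strategic substitutes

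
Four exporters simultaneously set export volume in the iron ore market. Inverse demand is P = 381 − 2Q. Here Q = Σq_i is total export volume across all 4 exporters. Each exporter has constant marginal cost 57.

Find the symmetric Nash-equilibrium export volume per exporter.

A representative exporter's profit is π_i = q_i(381 − 2Q) − 57q_i, with Q = q_i + Σ_{j≠i} q_j.
First-order condition: 324 − 4q_i − 2Σ_{j≠i} q_j = 0.
Imposing symmetry (q_j = q for all j) turns Σ_{j≠i} q_j into 3q, so 324 = 10q and q = 32.4.

32.4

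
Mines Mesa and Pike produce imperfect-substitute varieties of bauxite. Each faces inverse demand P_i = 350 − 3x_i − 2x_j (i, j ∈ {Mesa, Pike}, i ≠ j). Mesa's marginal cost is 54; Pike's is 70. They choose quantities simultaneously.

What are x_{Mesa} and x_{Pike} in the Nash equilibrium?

Mine Mesa's profit: π = x_{Mesa}(350 − 3x_{Mesa} − 2x_{Pike}) − 54x_{Mesa}.
∂π/∂x_{Mesa} = 296 − 6x_{Mesa} − 2x_{Pike} = 0 ⇒ x_{Mesa} = 148/3 − (1/3)x_{Pike}.
Similarly x_{Pike} = 140/3 − (1/3)x_{Mesa}.
Solving the two reaction functions simultaneously: (1 − (−1/3)(−1/3))x_{Mesa} = 148/3 − (1/3)·(140/3), so (8/9)x_{Mesa} = 304/9 and x_{Mesa} = 38.
Then x_{Pike} = 140/3 − (1/3)·38 = 34.

38, 34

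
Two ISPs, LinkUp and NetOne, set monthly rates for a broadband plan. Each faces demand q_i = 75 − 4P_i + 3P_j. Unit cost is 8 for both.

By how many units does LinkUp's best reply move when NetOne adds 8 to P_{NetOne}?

3

LinkUp's profit: π = (P_{LinkUp} − 8)(75 − 4P_{LinkUp} + 3P_{NetOne}).
∂π/∂P_{LinkUp} = 107 − 8P_{LinkUp} + 3P_{NetOne} = 0 ⇒ P_{LinkUp} = 13.375 + 0.375P_{NetOne}.
The reaction-function slope is 0.375, so an 8-unit rise in P_{NetOne} moves P_{LinkUp} by 0.375 × 8 = 3. LinkUp's best response rises — the actions are strategic complements.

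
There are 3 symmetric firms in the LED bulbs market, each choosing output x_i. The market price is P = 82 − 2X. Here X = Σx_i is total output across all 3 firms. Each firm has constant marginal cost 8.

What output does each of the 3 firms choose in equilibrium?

9.25

A representative firm's profit is π_i = x_i(82 − 2X) − 8x_i, with X = x_i + Σ_{j≠i} x_j.
First-order condition: 74 − 4x_i − 2Σ_{j≠i} x_j = 0.
Imposing symmetry (x_j = x for all j) turns Σ_{j≠i} x_j into 2x, so 74 = 8x and x = 9.25.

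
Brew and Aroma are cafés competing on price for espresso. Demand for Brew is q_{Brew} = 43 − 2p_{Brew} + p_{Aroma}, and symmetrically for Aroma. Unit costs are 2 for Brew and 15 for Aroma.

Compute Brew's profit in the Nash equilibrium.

Brew's profit: π = (p_{Brew} − 2)(43 − 2p_{Brew} + p_{Aroma}).
∂π/∂p_{Brew} = 47 − 4p_{Brew} + p_{Aroma} = 0 ⇒ p_{Brew} = 11.75 + 0.25p_{Aroma}.
Similarly p_{Aroma} = 18.25 + 0.25p_{Brew}.
Substituting the second reaction function into the first: p_{Brew} = 11.75 + 0.25(18.25 + 0.25p_{Brew}), which gives 0.9375p_{Brew} = 16.3125 ⇒ p_{Brew} = 17.4.
Then p_{Aroma} = 18.25 + 0.25·17.4 = 22.6.
q_{Brew} = 43 − 2·17.4 + 22.6 = 30.8.
Profit = (17.4 − 2)·30.8 = 474.32.

474.32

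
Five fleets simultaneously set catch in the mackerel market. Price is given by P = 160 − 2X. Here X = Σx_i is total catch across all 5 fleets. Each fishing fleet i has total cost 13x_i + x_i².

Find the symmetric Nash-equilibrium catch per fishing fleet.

10.5

A representative fishing fleet's profit is π_i = x_i(160 − 2X) − 13x_i − x_i², with X = x_i + Σ_{j≠i} x_j.
First-order condition: 147 − 6x_i − 2Σ_{j≠i} x_j = 0.
In a symmetric equilibrium every fishing fleet chooses the same x, so Σ_{j≠i} x_j = 4x. The condition becomes 147 − 14x = 0, giving x = 147/14 = 10.5.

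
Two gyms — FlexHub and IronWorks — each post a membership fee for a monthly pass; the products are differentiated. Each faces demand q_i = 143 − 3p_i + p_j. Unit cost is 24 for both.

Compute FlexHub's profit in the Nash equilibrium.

FlexHub's profit: π = (p_{FlexHub} − 24)(143 − 3p_{FlexHub} + p_{IronWorks}).
∂π/∂p_{FlexHub} = 215 − 6p_{FlexHub} + p_{IronWorks} = 0 ⇒ p_{FlexHub} = 215/6 + (1/6)p_{IronWorks}.
By symmetry p_{IronWorks} = p_{FlexHub}; substituting into the reaction function, (5/6)p_{FlexHub} = 215/6 and p_{FlexHub} = 43.
q_{FlexHub} = 143 − 3·43 + 43 = 57.
Profit = (43 − 24)·57 = 1083.

1083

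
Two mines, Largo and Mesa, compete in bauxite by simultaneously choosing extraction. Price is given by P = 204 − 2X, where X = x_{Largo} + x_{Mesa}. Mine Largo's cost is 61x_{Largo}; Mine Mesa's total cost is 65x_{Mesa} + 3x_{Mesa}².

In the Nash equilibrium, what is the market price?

Mine Largo's profit: π = x_{Largo}(204 − 2(x_{Largo} + x_{Mesa})) − 61x_{Largo}.
∂π/∂x_{Largo} = 143 − 4x_{Largo} − 2x_{Mesa} = 0, so x_{Largo} = 35.75 − 0.5x_{Mesa}.
For Mesa: ∂π/∂x_{Mesa} = 139 − 10x_{Mesa} − 2x_{Largo} = 0 ⇒ x_{Mesa} = 13.9 − 0.2x_{Largo}.
Plugging x_{Mesa} into Largo's best response: x_{Largo} = 35.75 − 0.5(13.9 − 0.2x_{Largo}) ⇒ 0.9x_{Largo} = 28.8, so x_{Largo} = 32.
Then x_{Mesa} = 13.9 − 0.2·32 = 7.5.
Equilibrium price: P = 204 − 2·39.5 = 125.

125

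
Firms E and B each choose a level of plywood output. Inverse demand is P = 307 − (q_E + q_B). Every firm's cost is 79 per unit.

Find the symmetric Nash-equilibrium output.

76

Firm E's profit: π = q_E(307 − (q_E + q_B)) − 79q_E.
∂π/∂q_E = 228 − 2q_E − q_B = 0, so q_E = 114 − 0.5q_B.
Setting q_E = q_B in the reaction function: q_E = 114 − 0.5q_E, so q_E = 114 / 1.5 = 76.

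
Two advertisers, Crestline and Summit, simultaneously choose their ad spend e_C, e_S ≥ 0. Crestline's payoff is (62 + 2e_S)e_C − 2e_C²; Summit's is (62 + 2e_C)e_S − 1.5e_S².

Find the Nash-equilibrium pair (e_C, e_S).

Expanding Crestline's payoff: 62e_C + 2e_Se_C − 2e_C².
∂π/∂e_C = 62 + 2e_S − 4e_C = 0, so e_C = 15.5 + 0.5e_S.
Likewise for Summit: e_S = 62/3 + (2/3)e_C.
Substituting the second reaction function into the first: e_C = 15.5 + 0.5(62/3 + (2/3)e_C), which gives (2/3)e_C = 155/6 ⇒ e_C = 38.75.
Then e_S = 62/3 + (2/3)·38.75 = 46.5.

38.75, 46.5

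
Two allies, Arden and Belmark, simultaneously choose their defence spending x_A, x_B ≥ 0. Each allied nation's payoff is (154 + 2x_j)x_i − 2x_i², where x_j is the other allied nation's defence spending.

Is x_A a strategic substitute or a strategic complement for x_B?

strategic complements

Arden's payoff is (154 + 2x_B)x_A − 2x_A².
∂π/∂x_A = 154 + 2x_B − 4x_A = 0, so x_A = 38.5 + 0.5x_B.
The best-response slope dx_A/dx_B = 0.5 > 0: the reaction function is upward-sloping, so the choices are strategic complements.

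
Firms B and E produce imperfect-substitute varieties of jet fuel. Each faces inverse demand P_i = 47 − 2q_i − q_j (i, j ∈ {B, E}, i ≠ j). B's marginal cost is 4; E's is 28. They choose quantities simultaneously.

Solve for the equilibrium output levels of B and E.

Firm B's profit: π = q_B(47 − 2q_B − q_E) − 4q_B.
∂π/∂q_B = 43 − 4q_B − q_E = 0 ⇒ q_B = 10.75 − 0.25q_E.
Similarly q_E = 4.75 − 0.25q_B.
Substituting the second reaction function into the first: q_B = 10.75 − 0.25(4.75 − 0.25q_B), which gives 0.9375q_B = 9.5625 ⇒ q_B = 10.2.
Then q_E = 4.75 − 0.25·10.2 = 2.2.

10.2, 2.2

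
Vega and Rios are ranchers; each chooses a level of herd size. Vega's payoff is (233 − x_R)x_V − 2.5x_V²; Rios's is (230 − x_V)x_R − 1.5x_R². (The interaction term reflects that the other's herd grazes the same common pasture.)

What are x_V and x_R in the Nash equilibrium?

33.5, 65.5

Expanding Vega's payoff: 233x_V − x_Rx_V − 2.5x_V².
∂π/∂x_V = 233 − x_R − 5x_V = 0, so x_V = 46.6 − 0.2x_R.
Likewise for Rios: x_R = 230/3 − (1/3)x_V.
Plugging x_R into Vega's best response: x_V = 46.6 − 0.2(230/3 − (1/3)x_V) ⇒ (14/15)x_V = 469/15, so x_V = 33.5.
Then x_R = 230/3 − (1/3)·33.5 = 65.5.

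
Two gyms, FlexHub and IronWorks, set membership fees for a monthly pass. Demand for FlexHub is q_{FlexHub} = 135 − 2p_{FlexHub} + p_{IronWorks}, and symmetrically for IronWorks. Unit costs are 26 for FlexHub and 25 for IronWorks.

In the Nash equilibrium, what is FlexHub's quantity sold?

72.4

FlexHub's profit: π = (p_{FlexHub} − 26)(135 − 2p_{FlexHub} + p_{IronWorks}).
∂π/∂p_{FlexHub} = 187 − 4p_{FlexHub} + p_{IronWorks} = 0 ⇒ p_{FlexHub} = 46.75 + 0.25p_{IronWorks}.
Similarly p_{IronWorks} = 46.25 + 0.25p_{FlexHub}.
Substituting the second reaction function into the first: p_{FlexHub} = 46.75 + 0.25(46.25 + 0.25p_{FlexHub}), which gives 0.9375p_{FlexHub} = 58.3125 ⇒ p_{FlexHub} = 62.2.
Then p_{IronWorks} = 46.25 + 0.25·62.2 = 61.8.
q_{FlexHub} = 135 − 2·62.2 + 61.8 = 72.4.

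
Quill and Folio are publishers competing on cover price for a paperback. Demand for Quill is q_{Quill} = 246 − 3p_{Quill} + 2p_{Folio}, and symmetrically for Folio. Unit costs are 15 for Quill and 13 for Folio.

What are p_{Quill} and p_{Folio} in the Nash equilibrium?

Quill's profit: π = (p_{Quill} − 15)(246 − 3p_{Quill} + 2p_{Folio}).
∂π/∂p_{Quill} = 291 − 6p_{Quill} + 2p_{Folio} = 0 ⇒ p_{Quill} = 48.5 + (1/3)p_{Folio}.
Similarly p_{Folio} = 47.5 + (1/3)p_{Quill}.
Plugging p_{Folio} into Quill's best response: p_{Quill} = 48.5 + (1/3)(47.5 + (1/3)p_{Quill}) ⇒ (8/9)p_{Quill} = 193/3, so p_{Quill} = 72.375.
Then p_{Folio} = 47.5 + (1/3)·72.375 = 71.625.

72.375, 71.625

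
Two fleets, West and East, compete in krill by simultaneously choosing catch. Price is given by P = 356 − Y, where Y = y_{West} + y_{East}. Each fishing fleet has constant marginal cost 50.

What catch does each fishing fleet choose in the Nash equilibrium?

Fishing fleet West's profit: π = y_{West}(356 − (y_{West} + y_{East})) − 50y_{West}.
∂π/∂y_{West} = 306 − 2y_{West} − y_{East} = 0, so y_{West} = 153 − 0.5y_{East}.
Setting y_{West} = y_{East} in the reaction function: y_{West} = 153 − 0.5y_{West}, so y_{West} = 153 / 1.5 = 102.

102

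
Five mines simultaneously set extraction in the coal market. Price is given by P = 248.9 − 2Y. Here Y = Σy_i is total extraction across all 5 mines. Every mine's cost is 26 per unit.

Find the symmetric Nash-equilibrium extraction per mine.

A representative mine's profit is π_i = y_i(248.9 − 2Y) − 26y_i, with Y = y_i + Σ_{j≠i} y_j.
First-order condition: 222.9 − 4y_i − 2Σ_{j≠i} y_j = 0.
With identical mines, set every y_j = y: then 222.9 − 4y − 8y = 0, i.e. y = 222.9/12 = 18.575.

18.575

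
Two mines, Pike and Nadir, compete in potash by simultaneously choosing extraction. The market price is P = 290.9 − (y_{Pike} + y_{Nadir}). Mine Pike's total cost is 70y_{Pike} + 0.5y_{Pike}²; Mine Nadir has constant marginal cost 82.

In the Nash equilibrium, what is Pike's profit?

3254.5446

Mine Pike's profit: π = y_{Pike}(290.9 − (y_{Pike} + y_{Nadir})) − 70y_{Pike} − 0.5y_{Pike}².
∂π/∂y_{Pike} = 220.9 − 3y_{Pike} − y_{Nadir} = 0, so y_{Pike} = 2209/30 − (1/3)y_{Nadir}.
For Nadir: ∂π/∂y_{Nadir} = 208.9 − 2y_{Nadir} − y_{Pike} = 0 ⇒ y_{Nadir} = 104.45 − 0.5y_{Pike}.
Solving the two reaction functions simultaneously: (1 − (−1/3)(−0.5))y_{Pike} = 2209/30 − (1/3)·104.45, so (5/6)y_{Pike} = 2329/60 and y_{Pike} = 46.58.
Then y_{Nadir} = 104.45 − 0.5·46.58 = 81.16.
Price P = 290.9 − 127.74 = 163.16.
Pike's profit: (163.16 − 70)·46.58 − 0.5(46.58)² = 3254.5446.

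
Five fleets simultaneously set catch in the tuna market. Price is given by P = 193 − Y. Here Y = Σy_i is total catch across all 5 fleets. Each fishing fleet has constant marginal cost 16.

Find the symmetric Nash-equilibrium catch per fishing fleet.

A representative fishing fleet's profit is π_i = y_i(193 − Y) − 16y_i, with Y = y_i + Σ_{j≠i} y_j.
First-order condition: 177 − 2y_i − Σ_{j≠i} y_j = 0.
With identical fishing fleets, set every y_j = y: then 177 − 2y − 4y = 0, i.e. y = 177/6 = 29.5.

29.5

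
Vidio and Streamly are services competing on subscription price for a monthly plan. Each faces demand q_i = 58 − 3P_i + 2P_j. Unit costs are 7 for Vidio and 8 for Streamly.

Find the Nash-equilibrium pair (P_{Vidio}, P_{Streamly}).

Vidio's profit: π = (P_{Vidio} − 7)(58 − 3P_{Vidio} + 2P_{Streamly}).
∂π/∂P_{Vidio} = 79 − 6P_{Vidio} + 2P_{Streamly} = 0 ⇒ P_{Vidio} = 79/6 + (1/3)P_{Streamly}.
Similarly P_{Streamly} = 41/3 + (1/3)P_{Vidio}.
Solving the two reaction functions simultaneously: (1 − (1/3)(1/3))P_{Vidio} = 79/6 + (1/3)·(41/3), so (8/9)P_{Vidio} = 319/18 and P_{Vidio} = 19.9375.
Then P_{Streamly} = 41/3 + (1/3)·19.9375 = 20.3125.

19.9375, 20.3125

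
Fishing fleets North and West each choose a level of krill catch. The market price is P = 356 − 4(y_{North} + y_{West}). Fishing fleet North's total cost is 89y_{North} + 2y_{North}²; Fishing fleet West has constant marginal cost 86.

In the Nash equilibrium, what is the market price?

194.6

Fishing fleet North's profit: π = y_{North}(356 − 4(y_{North} + y_{West})) − 89y_{North} − 2y_{North}².
∂π/∂y_{North} = 267 − 12y_{North} − 4y_{West} = 0, so y_{North} = 22.25 − (1/3)y_{West}.
For West: ∂π/∂y_{West} = 270 − 8y_{West} − 4y_{North} = 0 ⇒ y_{West} = 33.75 − 0.5y_{North}.
Plugging y_{West} into North's best response: y_{North} = 22.25 − (1/3)(33.75 − 0.5y_{North}) ⇒ (5/6)y_{North} = 11, so y_{North} = 13.2.
Then y_{West} = 33.75 − 0.5·13.2 = 27.15.
Equilibrium price: P = 356 − 4·40.35 = 194.6.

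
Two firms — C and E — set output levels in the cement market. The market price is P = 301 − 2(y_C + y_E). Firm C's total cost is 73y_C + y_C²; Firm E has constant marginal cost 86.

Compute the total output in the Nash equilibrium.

65.8

Firm C's profit: π = y_C(301 − 2(y_C + y_E)) − 73y_C − y_C².
∂π/∂y_C = 228 − 6y_C − 2y_E = 0, so y_C = 38 − (1/3)y_E.
For E: ∂π/∂y_E = 215 − 4y_E − 2y_C = 0 ⇒ y_E = 53.75 − 0.5y_C.
Plugging y_E into C's best response: y_C = 38 − (1/3)(53.75 − 0.5y_C) ⇒ (5/6)y_C = 241/12, so y_C = 24.1.
Then y_E = 53.75 − 0.5·24.1 = 41.7.
Total output: 24.1 + 41.7 = 65.8.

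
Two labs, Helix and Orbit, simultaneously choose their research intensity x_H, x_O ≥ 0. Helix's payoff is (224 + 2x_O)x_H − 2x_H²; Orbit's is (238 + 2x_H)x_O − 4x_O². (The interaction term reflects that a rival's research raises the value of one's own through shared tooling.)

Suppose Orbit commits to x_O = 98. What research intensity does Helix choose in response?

105

Expanding Helix's payoff: 224x_H + 2x_Ox_H − 2x_H².
∂π/∂x_H = 224 + 2x_O − 4x_H = 0, so x_H = 56 + 0.5x_O.
At x_O = 98: x_H = 56 + 0.5·98 = 105.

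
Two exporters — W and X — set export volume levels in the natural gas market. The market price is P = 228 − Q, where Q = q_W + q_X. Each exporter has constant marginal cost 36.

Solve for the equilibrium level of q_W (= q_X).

Exporter W's profit: π = q_W(228 − (q_W + q_X)) − 36q_W.
∂π/∂q_W = 192 − 2q_W − q_X = 0, so q_W = 96 − 0.5q_X.
The game is symmetric, so in equilibrium q_X = q_W: the reaction function gives 1.5q_W = 96, hence q_W = 64.

64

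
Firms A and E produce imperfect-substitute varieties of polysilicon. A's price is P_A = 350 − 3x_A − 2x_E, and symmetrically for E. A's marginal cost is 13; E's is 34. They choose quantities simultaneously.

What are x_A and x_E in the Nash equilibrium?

43.4375, 38.1875

Firm A's profit: π = x_A(350 − 3x_A − 2x_E) − 13x_A.
∂π/∂x_A = 337 − 6x_A − 2x_E = 0 ⇒ x_A = 337/6 − (1/3)x_E.
Similarly x_E = 158/3 − (1/3)x_A.
Substituting the second reaction function into the first: x_A = 337/6 − (1/3)(158/3 − (1/3)x_A), which gives (8/9)x_A = 695/18 ⇒ x_A = 43.4375.
Then x_E = 158/3 − (1/3)·43.4375 = 38.1875.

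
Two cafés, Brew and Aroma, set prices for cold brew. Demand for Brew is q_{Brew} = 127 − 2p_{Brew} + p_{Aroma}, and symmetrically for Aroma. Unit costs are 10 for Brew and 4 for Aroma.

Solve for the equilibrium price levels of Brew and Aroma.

48.2, 45.8

Brew's profit: π = (p_{Brew} − 10)(127 − 2p_{Brew} + p_{Aroma}).
∂π/∂p_{Brew} = 147 − 4p_{Brew} + p_{Aroma} = 0 ⇒ p_{Brew} = 36.75 + 0.25p_{Aroma}.
Similarly p_{Aroma} = 33.75 + 0.25p_{Brew}.
Solving the two reaction functions simultaneously: (1 − (0.25)(0.25))p_{Brew} = 36.75 + 0.25·33.75, so 0.9375p_{Brew} = 45.1875 and p_{Brew} = 48.2.
Then p_{Aroma} = 33.75 + 0.25·48.2 = 45.8.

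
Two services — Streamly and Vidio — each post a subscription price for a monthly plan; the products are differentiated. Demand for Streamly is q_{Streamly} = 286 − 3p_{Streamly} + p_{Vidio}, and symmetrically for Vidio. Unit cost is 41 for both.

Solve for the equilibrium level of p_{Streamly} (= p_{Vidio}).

Streamly's profit: π = (p_{Streamly} − 41)(286 − 3p_{Streamly} + p_{Vidio}).
∂π/∂p_{Streamly} = 409 − 6p_{Streamly} + p_{Vidio} = 0 ⇒ p_{Streamly} = 409/6 + (1/6)p_{Vidio}.
By symmetry p_{Vidio} = p_{Streamly}; substituting into the reaction function, (5/6)p_{Streamly} = 409/6 and p_{Streamly} = 81.8.

81.8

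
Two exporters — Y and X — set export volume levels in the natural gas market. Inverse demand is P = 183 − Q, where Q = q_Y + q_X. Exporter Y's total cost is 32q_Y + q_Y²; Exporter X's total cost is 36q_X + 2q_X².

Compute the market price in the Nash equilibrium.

131

Exporter Y's profit: π = q_Y(183 − (q_Y + q_X)) − 32q_Y − q_Y².
∂π/∂q_Y = 151 − 4q_Y − q_X = 0, so q_Y = 37.75 − 0.25q_X.
For X: ∂π/∂q_X = 147 − 6q_X − q_Y = 0 ⇒ q_X = 24.5 − (1/6)q_Y.
Substituting the second reaction function into the first: q_Y = 37.75 − 0.25(24.5 − (1/6)q_Y), which gives (23/24)q_Y = 31.625 ⇒ q_Y = 33.
Then q_X = 24.5 − (1/6)·33 = 19.
Equilibrium price: P = 183 − 52 = 131.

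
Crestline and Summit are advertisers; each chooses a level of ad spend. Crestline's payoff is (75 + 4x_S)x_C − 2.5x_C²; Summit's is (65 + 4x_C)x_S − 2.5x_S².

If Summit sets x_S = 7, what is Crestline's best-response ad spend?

20.6

Expanding Crestline's payoff: 75x_C + 4x_Sx_C − 2.5x_C².
∂π/∂x_C = 75 + 4x_S − 5x_C = 0, so x_C = 15 + 0.8x_S.
At x_S = 7: x_C = 15 + 0.8·7 = 20.6.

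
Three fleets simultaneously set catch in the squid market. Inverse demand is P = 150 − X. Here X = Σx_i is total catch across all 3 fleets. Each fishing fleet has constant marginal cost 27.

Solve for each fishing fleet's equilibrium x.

30.75

A representative fishing fleet's profit is π_i = x_i(150 − X) − 27x_i, with X = x_i + Σ_{j≠i} x_j.
First-order condition: 123 − 2x_i − Σ_{j≠i} x_j = 0.
With identical fishing fleets, set every x_j = x: then 123 − 2x − 2x = 0, i.e. x = 123/4 = 30.75.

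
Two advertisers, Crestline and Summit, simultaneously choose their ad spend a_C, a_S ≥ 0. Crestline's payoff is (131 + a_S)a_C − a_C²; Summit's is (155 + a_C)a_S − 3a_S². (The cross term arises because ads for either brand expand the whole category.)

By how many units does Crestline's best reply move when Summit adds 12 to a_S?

6

Expanding Crestline's payoff: 131a_C + a_Sa_C − a_C².
∂π/∂a_C = 131 + a_S − 2a_C = 0, so a_C = 65.5 + 0.5a_S.
The reaction-function slope is 0.5, so a 12-unit rise in a_S moves a_C by 0.5 × 12 = 6. Crestline's best response rises — the actions are strategic complements.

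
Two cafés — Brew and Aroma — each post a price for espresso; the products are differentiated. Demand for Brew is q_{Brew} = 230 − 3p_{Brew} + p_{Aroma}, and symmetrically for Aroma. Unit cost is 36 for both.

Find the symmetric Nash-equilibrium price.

67.6

Brew's profit: π = (p_{Brew} − 36)(230 − 3p_{Brew} + p_{Aroma}).
∂π/∂p_{Brew} = 338 − 6p_{Brew} + p_{Aroma} = 0 ⇒ p_{Brew} = 169/3 + (1/6)p_{Aroma}.
The game is symmetric, so in equilibrium p_{Aroma} = p_{Brew}: the reaction function gives (5/6)p_{Brew} = 169/3, hence p_{Brew} = 67.6.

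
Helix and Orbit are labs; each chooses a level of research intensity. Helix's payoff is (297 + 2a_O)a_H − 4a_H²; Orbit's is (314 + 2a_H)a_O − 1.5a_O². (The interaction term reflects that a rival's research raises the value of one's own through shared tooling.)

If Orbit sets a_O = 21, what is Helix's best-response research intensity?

Expanding Helix's payoff: 297a_H + 2a_Oa_H − 4a_H².
∂π/∂a_H = 297 + 2a_O − 8a_H = 0, so a_H = 37.125 + 0.25a_O.
At a_O = 21: a_H = 37.125 + 0.25·21 = 42.375.

42.375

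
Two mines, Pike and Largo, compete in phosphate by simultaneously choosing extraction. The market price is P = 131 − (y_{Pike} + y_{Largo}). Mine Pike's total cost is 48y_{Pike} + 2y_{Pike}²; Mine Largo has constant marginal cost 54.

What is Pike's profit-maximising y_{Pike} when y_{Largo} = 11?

Mine Pike's profit: π = y_{Pike}(131 − (y_{Pike} + y_{Largo})) − 48y_{Pike} − 2y_{Pike}².
∂π/∂y_{Pike} = 83 − 6y_{Pike} − y_{Largo} = 0, so y_{Pike} = 83/6 − (1/6)y_{Largo}.
At y_{Largo} = 11: y_{Pike} = 83/6 − (1/6)·11 = 12.

12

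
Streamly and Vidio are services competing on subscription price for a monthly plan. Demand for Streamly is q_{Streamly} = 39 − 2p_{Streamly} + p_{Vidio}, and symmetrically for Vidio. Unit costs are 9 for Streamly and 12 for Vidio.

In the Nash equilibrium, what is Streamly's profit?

Streamly's profit: π = (p_{Streamly} − 9)(39 − 2p_{Streamly} + p_{Vidio}).
∂π/∂p_{Streamly} = 57 − 4p_{Streamly} + p_{Vidio} = 0 ⇒ p_{Streamly} = 14.25 + 0.25p_{Vidio}.
Similarly p_{Vidio} = 15.75 + 0.25p_{Streamly}.
Plugging p_{Vidio} into Streamly's best response: p_{Streamly} = 14.25 + 0.25(15.75 + 0.25p_{Streamly}) ⇒ 0.9375p_{Streamly} = 18.1875, so p_{Streamly} = 19.4.
Then p_{Vidio} = 15.75 + 0.25·19.4 = 20.6.
q_{Streamly} = 39 − 2·19.4 + 20.6 = 20.8.
Profit = (19.4 − 9)·20.8 = 216.32.

216.32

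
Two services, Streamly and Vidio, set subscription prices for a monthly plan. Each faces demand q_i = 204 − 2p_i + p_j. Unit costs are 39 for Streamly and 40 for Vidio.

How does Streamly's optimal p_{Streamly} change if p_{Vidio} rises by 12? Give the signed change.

3

Streamly's profit: π = (p_{Streamly} − 39)(204 − 2p_{Streamly} + p_{Vidio}).
∂π/∂p_{Streamly} = 282 − 4p_{Streamly} + p_{Vidio} = 0 ⇒ p_{Streamly} = 70.5 + 0.25p_{Vidio}.
The reaction-function slope is 0.25, so a 12-unit rise in p_{Vidio} moves p_{Streamly} by 0.25 × 12 = 3. Streamly's best response rises — the actions are strategic complements.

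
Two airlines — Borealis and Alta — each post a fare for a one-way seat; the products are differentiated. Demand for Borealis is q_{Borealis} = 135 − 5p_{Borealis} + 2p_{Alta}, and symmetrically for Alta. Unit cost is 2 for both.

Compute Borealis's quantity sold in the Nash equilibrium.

Borealis's profit: π = (p_{Borealis} − 2)(135 − 5p_{Borealis} + 2p_{Alta}).
∂π/∂p_{Borealis} = 145 − 10p_{Borealis} + 2p_{Alta} = 0 ⇒ p_{Borealis} = 14.5 + 0.2p_{Alta}.
Setting p_{Borealis} = p_{Alta} in the reaction function: p_{Borealis} = 14.5 + 0.2p_{Borealis}, so p_{Borealis} = 14.5 / 0.8 = 18.125.
q_{Borealis} = 135 − 5·18.125 + 2·18.125 = 80.625.

80.625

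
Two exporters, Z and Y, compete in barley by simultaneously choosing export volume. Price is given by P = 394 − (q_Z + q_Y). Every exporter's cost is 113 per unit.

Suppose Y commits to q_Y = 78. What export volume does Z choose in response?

Exporter Z's profit: π = q_Z(394 − (q_Z + q_Y)) − 113q_Z.
∂π/∂q_Z = 281 − 2q_Z − q_Y = 0, so q_Z = 140.5 − 0.5q_Y.
At q_Y = 78: q_Z = 140.5 − 0.5·78 = 101.5.

101.5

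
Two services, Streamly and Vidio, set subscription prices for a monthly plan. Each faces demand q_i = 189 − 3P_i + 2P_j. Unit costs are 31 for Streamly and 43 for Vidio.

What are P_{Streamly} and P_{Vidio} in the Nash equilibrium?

Streamly's profit: π = (P_{Streamly} − 31)(189 − 3P_{Streamly} + 2P_{Vidio}).
∂π/∂P_{Streamly} = 282 − 6P_{Streamly} + 2P_{Vidio} = 0 ⇒ P_{Streamly} = 47 + (1/3)P_{Vidio}.
Similarly P_{Vidio} = 53 + (1/3)P_{Streamly}.
Substituting the second reaction function into the first: P_{Streamly} = 47 + (1/3)(53 + (1/3)P_{Streamly}), which gives (8/9)P_{Streamly} = 194/3 ⇒ P_{Streamly} = 72.75.
Then P_{Vidio} = 53 + (1/3)·72.75 = 77.25.

72.75, 77.25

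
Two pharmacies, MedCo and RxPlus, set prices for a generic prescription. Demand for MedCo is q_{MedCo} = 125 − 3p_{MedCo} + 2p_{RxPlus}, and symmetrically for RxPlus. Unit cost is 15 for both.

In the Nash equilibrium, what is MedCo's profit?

2268.75

MedCo's profit: π = (p_{MedCo} − 15)(125 − 3p_{MedCo} + 2p_{RxPlus}).
∂π/∂p_{MedCo} = 170 − 6p_{MedCo} + 2p_{RxPlus} = 0 ⇒ p_{MedCo} = 85/3 + (1/3)p_{RxPlus}.
Setting p_{MedCo} = p_{RxPlus} in the reaction function: p_{MedCo} = 85/3 + (1/3)p_{MedCo}, so p_{MedCo} = (85/3) / (2/3) = 42.5.
q_{MedCo} = 125 − 3·42.5 + 2·42.5 = 82.5.
Profit = (42.5 − 15)·82.5 = 2268.75.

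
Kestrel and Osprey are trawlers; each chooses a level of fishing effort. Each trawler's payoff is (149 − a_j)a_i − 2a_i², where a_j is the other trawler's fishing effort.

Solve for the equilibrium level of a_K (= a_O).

29.8

Kestrel's payoff is (149 − a_O)a_K − 2a_K².
∂π/∂a_K = 149 − a_O − 4a_K = 0, so a_K = 37.25 − 0.25a_O.
The game is symmetric, so in equilibrium a_O = a_K: the reaction function gives 1.25a_K = 37.25, hence a_K = 29.8.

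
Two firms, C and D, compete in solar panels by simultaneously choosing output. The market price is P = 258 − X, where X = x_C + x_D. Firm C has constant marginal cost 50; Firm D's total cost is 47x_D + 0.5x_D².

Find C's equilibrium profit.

6822.76

Firm C's profit: π = x_C(258 − (x_C + x_D)) − 50x_C.
∂π/∂x_C = 208 − 2x_C − x_D = 0, so x_C = 104 − 0.5x_D.
For D: ∂π/∂x_D = 211 − 3x_D − x_C = 0 ⇒ x_D = 211/3 − (1/3)x_C.
Plugging x_D into C's best response: x_C = 104 − 0.5(211/3 − (1/3)x_C) ⇒ (5/6)x_C = 413/6, so x_C = 82.6.
Then x_D = 211/3 − (1/3)·82.6 = 42.8.
Price P = 258 − 125.4 = 132.6.
C's profit: (132.6 − 50)·82.6 = 6822.76.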